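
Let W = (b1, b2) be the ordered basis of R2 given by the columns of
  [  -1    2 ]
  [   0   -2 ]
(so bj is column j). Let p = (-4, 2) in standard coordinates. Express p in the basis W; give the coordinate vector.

Write p = c_1 b1 + c_2 b2 and solve for the c_i.
System: -c_1 + 2c_2 = -4, 0c_1 - 2c_2 = 2; solving gives c_1 = 2, c_2 = -1.
Check: 2b1 - b2 = (-4, 2).

(2, -1)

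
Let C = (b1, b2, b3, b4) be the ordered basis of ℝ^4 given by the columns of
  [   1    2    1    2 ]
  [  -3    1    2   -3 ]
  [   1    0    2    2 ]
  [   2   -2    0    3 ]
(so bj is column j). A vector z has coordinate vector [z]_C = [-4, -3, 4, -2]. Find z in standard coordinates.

[-10, 23, 0, -8]

The coordinates say z = -4b1 - 3b2 + 4b3 - 2b4; adding the scaled basis vectors gives [-10, 23, 0, -8].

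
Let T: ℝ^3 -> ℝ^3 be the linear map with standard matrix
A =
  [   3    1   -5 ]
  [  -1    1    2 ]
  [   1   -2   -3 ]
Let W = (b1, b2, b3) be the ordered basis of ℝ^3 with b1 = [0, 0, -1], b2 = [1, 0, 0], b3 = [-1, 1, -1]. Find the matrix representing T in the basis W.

With P the matrix whose columns are b1, ..., b3, [T]_W = P^(-1) A P.
Column by column: T(b1) = A b1 = [5, -2, 3]; its W-coordinates [-1, 3, -2] give column 1.
Continuing for each basis vector yields [T]_W = [[-1, 0, 0], [3, 2, 3], [-2, -1, 0]].

[[-1, 0, 0], [3, 2, 3], [-2, -1, 0]]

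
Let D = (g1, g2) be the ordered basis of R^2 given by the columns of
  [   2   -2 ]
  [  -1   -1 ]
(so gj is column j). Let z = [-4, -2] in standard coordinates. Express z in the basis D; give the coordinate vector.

Write z = c_1 g1 + c_2 g2 and solve for the c_i.
System: 2c_1 - 2c_2 = -4, -c_1 - c_2 = -2; solving gives c_1 = 0, c_2 = 2.
Check: 0·g1 + 2g2 = [-4, -2].

[0, 2]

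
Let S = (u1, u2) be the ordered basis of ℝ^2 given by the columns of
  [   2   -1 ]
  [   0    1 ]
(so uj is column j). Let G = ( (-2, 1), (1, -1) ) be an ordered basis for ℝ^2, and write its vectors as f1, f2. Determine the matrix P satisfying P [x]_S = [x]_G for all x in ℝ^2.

Let M have columns uj and N have columns fj. Then for every x, N [x]_G = x = M [x]_S, so P = N^(-1) M.
Since det N = 1, N^(-1) has integer entries; multiplying gives P = [[-2, 0], [-2, -1]].

[[-2, 0], [-2, -1]]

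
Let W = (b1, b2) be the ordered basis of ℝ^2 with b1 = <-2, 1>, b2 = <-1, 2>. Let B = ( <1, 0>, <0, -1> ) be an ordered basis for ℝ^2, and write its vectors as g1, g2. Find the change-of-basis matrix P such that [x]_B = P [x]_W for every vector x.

[[-2, -1], [-1, -2]]

Take x = bj: its W-coordinates are the j-th standard unit vector, so P e_j — column j of P — equals [bj]_B.
b1 = -2g1 - g2, giving column 1 = <-2, -1>; repeating for each j gives P = [[-2, -1], [-1, -2]].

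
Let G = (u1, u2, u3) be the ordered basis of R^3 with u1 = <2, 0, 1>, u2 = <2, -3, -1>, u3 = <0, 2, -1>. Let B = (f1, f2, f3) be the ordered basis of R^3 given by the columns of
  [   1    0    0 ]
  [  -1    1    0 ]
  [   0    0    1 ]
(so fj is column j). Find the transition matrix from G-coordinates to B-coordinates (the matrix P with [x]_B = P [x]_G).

Column j of P is [uj]_B, since P maps G-coordinates to B-coordinates.
Expressing u1 in B: u1 = 2f1 + 2f2 + f3, so column 1 of P is <2, 2, 1>.
Doing the same for each uj gives P = [[2, 2, 0], [2, -1, 2], [1, -1, -1]].

[[2, 2, 0], [2, -1, 2], [1, -1, -1]]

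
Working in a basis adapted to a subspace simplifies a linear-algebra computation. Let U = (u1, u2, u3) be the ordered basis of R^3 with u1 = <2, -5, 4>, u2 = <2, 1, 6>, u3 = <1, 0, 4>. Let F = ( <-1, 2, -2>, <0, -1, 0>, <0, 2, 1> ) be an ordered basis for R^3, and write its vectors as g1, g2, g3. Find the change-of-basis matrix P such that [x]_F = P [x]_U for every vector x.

[[-2, -2, -1], [1, -1, 2], [0, 2, 2]]

Column j of P is [uj]_F, since P maps U-coordinates to F-coordinates.
Expressing u1 in F: u1 = -2g1 + g2 + 0·g3, so column 1 of P is <-2, 1, 0>.
Doing the same for each uj gives P = [[-2, -2, -1], [1, -1, 2], [0, 2, 2]].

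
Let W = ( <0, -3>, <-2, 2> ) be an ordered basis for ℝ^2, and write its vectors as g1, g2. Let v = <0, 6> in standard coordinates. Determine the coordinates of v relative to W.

We seek scalars with c_1 g1 + c_2 g2 = v; equivalently solve M c = v where the columns of M are g1, g2.
System: 0c_1 - 2c_2 = 0, -3c_1 + 2c_2 = 6; solving gives c_1 = -2, c_2 = 0.
Check: -2g1 + 0·g2 = <0, 6>.

<-2, 0>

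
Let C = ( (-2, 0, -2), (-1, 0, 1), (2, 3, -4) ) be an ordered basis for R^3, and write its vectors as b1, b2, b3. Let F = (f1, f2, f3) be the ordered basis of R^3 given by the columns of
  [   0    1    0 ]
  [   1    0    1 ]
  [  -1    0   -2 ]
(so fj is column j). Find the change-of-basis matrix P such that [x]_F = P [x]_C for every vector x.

[[-2, 1, 2], [-2, -1, 2], [2, -1, 1]]

Let M have columns bj and N have columns fj. Then for every x, N [x]_F = x = M [x]_C, so P = N^(-1) M.
Since det N = 1, N^(-1) has integer entries; multiplying gives P = [[-2, 1, 2], [-2, -1, 2], [2, -1, 1]].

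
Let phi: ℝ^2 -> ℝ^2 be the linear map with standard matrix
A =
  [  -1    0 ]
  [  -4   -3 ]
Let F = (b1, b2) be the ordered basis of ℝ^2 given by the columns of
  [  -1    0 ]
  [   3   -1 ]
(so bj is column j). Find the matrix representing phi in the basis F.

Let P have columns b1, b2. Then [phi]_F = P^(-1) A P.
Here det P = 1, so P^(-1) is integer; computing A P first and then P^(-1)(A P) gives [[-1, 0], [2, -3]].

[[-1, 0], [2, -3]]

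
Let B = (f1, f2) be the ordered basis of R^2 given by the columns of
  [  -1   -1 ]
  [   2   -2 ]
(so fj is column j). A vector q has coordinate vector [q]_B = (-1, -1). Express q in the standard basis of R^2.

The coordinates say q = -f1 - f2; adding the scaled basis vectors gives (2, 0).

(2, 0)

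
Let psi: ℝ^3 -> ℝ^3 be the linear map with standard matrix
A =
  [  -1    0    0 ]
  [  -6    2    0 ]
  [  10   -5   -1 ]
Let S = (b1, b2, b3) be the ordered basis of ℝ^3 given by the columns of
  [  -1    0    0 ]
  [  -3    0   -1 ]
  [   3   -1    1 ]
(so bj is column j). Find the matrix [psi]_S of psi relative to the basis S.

[[-1, 0, 0], [-2, -1, -2], [3, 0, 2]]

The j-th column of [psi]_S is [psi(bj)]_S.
psi(b1) = A b1 = (1, 0, 2) = -b1 - 2b2 + 3b3, so column 1 is (-1, -2, 3).
Repeating for b2, b3 and assembling the columns gives [[-1, 0, 0], [-2, -1, -2], [3, 0, 2]].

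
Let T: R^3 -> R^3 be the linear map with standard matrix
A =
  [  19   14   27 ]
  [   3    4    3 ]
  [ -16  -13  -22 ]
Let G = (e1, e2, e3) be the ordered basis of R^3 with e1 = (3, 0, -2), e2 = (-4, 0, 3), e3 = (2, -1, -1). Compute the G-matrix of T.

Let P have columns e1, ..., e3. Then [T]_G = P^(-1) A P.
Here det P = 1, so P^(-1) is integer; computing A P first and then P^(-1)(A P) gives [[-1, 1, 1], [-3, 1, 2], [-3, 3, 1]].

[[-1, 1, 1], [-3, 1, 2], [-3, 3, 1]]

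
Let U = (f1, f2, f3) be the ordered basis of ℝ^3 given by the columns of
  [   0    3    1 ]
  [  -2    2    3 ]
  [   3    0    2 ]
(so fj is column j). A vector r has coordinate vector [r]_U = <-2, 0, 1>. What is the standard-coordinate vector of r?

<1, 7, -4>

The coordinates say r = -2f1 + 0·f2 + f3; adding the scaled basis vectors gives <1, 7, -4>.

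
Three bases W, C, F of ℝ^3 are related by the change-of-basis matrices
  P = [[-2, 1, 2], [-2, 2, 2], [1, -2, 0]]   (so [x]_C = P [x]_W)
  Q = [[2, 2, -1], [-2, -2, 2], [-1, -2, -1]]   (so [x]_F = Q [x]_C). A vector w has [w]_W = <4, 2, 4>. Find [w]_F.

First [w]_C = P [w]_W = <2, 4, 0>.
Then [w]_F = Q [w]_C = <12, -12, -10>.

<12, -12, -10>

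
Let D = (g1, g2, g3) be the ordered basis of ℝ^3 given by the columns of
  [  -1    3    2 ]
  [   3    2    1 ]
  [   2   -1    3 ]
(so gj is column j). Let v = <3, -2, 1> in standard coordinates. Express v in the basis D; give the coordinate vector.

<-1, 0, 1>

[v]_D is the unique c with M c = v, where M has columns g1, ..., g3.
Gaussian elimination on [M | v] yields c = (-1, 0, 1).
Check: -g1 + 0·g2 + g3 = <3, -2, 1>.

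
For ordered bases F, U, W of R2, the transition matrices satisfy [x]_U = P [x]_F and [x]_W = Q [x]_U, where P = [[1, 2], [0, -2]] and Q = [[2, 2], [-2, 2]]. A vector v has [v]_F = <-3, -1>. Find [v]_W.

First [v]_U = P [v]_F = <-5, 2>.
Then [v]_W = Q [v]_U = <-6, 14>.

<-6, 14>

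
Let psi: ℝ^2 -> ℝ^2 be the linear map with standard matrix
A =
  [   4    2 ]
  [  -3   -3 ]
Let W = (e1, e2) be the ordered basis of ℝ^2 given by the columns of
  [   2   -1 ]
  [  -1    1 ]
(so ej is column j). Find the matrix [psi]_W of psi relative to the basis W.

With P the matrix whose columns are e1, e2, [psi]_W = P^(-1) A P.
Column by column: psi(e1) = A e1 = <6, -3>; its W-coordinates <3, 0> give column 1.
Continuing for each basis vector yields [psi]_W = [[3, -2], [0, -2]].

[[3, -2], [0, -2]]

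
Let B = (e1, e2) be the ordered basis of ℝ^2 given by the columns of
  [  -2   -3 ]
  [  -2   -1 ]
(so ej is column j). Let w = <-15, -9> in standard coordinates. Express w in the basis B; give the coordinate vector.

[w]_B is the unique c with M c = w, where M has columns e1, e2.
System: -2c_1 - 3c_2 = -15, -2c_1 - c_2 = -9; solving gives c_1 = 3, c_2 = 3.
Check: 3e1 + 3e2 = <-15, -9>.

<3, 3>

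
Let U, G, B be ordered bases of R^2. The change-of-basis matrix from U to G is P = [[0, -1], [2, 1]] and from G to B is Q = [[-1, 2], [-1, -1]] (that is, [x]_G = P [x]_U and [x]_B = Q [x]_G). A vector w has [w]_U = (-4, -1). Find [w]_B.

Composing the changes, [w]_B = Q P [w]_U.
Q P = [[4, 3], [-2, 0]]; applying this to (-4, -1) gives (-19, 8).

(-19, 8)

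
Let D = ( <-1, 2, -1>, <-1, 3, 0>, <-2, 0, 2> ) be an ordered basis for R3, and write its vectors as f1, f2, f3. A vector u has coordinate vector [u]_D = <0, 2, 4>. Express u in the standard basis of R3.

By definition u = 0·f1 + 2f2 + 4f3.
Summing componentwise gives <-10, 6, 8>.

<-10, 6, 8>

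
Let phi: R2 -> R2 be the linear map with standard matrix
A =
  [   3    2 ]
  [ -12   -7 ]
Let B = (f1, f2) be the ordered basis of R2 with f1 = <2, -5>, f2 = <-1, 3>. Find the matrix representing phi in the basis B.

The j-th column of [phi]_B is [phi(fj)]_B.
phi(f1) = A f1 = <-4, 11> = -f1 + 2f2, so column 1 is <-1, 2>.
Repeating for f2 and assembling the columns gives [[-1, 0], [2, -3]].

[[-1, 0], [2, -3]]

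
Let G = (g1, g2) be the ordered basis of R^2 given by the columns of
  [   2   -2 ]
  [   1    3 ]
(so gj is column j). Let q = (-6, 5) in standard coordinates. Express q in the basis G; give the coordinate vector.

(-1, 2)

Write q = c_1 g1 + c_2 g2 and solve for the c_i.
System: 2c_1 - 2c_2 = -6, c_1 + 3c_2 = 5; solving gives c_1 = -1, c_2 = 2.
Check: -g1 + 2g2 = (-6, 5).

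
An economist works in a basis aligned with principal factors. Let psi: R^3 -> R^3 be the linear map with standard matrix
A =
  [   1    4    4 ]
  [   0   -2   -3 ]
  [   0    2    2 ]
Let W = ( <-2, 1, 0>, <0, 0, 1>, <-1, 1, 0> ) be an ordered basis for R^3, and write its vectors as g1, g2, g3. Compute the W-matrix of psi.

[[0, -1, -1], [2, 2, 2], [-2, -2, -1]]

The j-th column of [psi]_W is [psi(gj)]_W.
psi(g1) = A g1 = <2, -2, 2> = 0·g1 + 2g2 - 2g3, so column 1 is <0, 2, -2>.
Repeating for g2, g3 and assembling the columns gives [[0, -1, -1], [2, 2, 2], [-2, -2, -1]].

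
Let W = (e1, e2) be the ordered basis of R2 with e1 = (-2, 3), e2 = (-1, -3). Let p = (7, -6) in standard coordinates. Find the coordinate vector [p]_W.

We seek scalars with c_1 e1 + c_2 e2 = p; equivalently solve M c = p where the columns of M are e1, e2.
System: -2c_1 - c_2 = 7, 3c_1 - 3c_2 = -6; solving gives c_1 = -3, c_2 = -1.
Check: -3e1 - e2 = (7, -6).

(-3, -1)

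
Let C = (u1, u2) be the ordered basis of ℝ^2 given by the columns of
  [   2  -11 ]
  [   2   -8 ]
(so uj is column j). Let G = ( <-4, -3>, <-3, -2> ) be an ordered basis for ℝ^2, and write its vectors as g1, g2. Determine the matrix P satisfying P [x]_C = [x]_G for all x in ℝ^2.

[[-2, 2], [2, 1]]

Let M have columns uj and N have columns gj. Then for every x, N [x]_G = x = M [x]_C, so P = N^(-1) M.
Since det N = -1, N^(-1) has integer entries; multiplying gives P = [[-2, 2], [2, 1]].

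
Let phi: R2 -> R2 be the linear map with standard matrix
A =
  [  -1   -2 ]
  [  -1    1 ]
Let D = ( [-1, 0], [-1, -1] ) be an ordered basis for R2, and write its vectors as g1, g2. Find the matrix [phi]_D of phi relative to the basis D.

The j-th column of [phi]_D is [phi(gj)]_D.
phi(g1) = A g1 = [1, 1] = 0·g1 - g2, so column 1 is [0, -1].
Repeating for g2 and assembling the columns gives [[0, -3], [-1, 0]].

[[0, -3], [-1, 0]]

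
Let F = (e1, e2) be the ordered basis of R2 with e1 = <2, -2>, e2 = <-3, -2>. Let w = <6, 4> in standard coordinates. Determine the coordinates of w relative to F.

[w]_F is the unique c with M c = w, where M has columns e1, e2.
System: 2c_1 - 3c_2 = 6, -2c_1 - 2c_2 = 4; solving gives c_1 = 0, c_2 = -2.
Check: 0·e1 - 2e2 = <6, 4>.

<0, -2>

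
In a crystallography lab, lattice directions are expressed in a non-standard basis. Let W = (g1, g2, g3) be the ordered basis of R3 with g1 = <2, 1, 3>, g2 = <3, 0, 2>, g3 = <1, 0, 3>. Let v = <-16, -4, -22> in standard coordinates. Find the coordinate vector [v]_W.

<-4, -2, -2>

We seek scalars with c_1 g1 + ... + c_3 g3 = v; equivalently solve M c = v where the columns of M are g1, ..., g3.
Row-reducing the augmented matrix [M | v] gives c = (-4, -2, -2).
Check: -4g1 - 2g2 - 2g3 = <-16, -4, -22>.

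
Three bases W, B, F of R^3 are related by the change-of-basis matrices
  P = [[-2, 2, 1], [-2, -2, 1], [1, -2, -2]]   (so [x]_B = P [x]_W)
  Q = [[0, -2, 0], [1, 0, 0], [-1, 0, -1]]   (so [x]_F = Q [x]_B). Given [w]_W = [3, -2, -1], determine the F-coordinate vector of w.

[6, -11, 2]

First [w]_B = P [w]_W = [-11, -3, 9].
Then [w]_F = Q [w]_B = [6, -11, 2].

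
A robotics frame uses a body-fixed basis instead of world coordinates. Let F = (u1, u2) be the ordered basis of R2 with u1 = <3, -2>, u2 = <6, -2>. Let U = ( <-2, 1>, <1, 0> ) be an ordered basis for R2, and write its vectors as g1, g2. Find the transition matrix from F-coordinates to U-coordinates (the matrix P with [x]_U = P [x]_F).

Take x = uj: its F-coordinates are the j-th standard unit vector, so P e_j — column j of P — equals [uj]_U.
u1 = -2g1 - g2, giving column 1 = <-2, -1>; repeating for each j gives P = [[-2, -2], [-1, 2]].

[[-2, -2], [-1, 2]]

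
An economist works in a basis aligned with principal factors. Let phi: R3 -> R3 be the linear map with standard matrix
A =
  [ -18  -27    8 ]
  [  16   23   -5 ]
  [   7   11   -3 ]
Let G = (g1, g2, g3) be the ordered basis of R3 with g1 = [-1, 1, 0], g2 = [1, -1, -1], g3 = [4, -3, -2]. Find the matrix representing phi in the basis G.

The j-th column of [phi]_G is [phi(gj)]_G.
phi(g1) = A g1 = [-9, 7, 4] = g1 + 0·g2 - 2g3, so column 1 is [1, 0, -2].
Repeating for g2, g3 and assembling the columns gives [[1, -2, 2], [0, 3, 3], [-2, -1, -2]].

[[1, -2, 2], [0, 3, 3], [-2, -1, -2]]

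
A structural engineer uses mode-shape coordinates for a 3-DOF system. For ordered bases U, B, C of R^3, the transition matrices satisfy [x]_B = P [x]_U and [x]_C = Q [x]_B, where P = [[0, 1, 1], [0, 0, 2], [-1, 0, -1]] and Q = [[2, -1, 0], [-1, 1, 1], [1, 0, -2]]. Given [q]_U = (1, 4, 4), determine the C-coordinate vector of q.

(8, -5, 18)

Apply P to get B-coordinates (8, 8, -5), then Q to get C-coordinates.
The result is [q]_C = (8, -5, 18).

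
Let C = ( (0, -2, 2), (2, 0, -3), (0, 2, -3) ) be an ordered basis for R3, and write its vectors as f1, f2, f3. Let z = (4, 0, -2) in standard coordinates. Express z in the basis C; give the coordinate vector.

(-4, 2, -4)

Write z = c_1 f1 + ... + c_3 f3 and solve for the c_i.
Gaussian elimination on [M | z] yields c = (-4, 2, -4).
Check: -4f1 + 2f2 - 4f3 = (4, 0, -2).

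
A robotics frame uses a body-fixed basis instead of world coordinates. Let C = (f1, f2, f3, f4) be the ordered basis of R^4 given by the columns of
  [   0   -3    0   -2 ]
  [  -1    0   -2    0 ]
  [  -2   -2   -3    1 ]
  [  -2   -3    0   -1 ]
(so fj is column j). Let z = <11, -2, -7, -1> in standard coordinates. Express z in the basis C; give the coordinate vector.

<4, -1, -1, -4>

We seek scalars with c_1 f1 + ... + c_4 f4 = z; equivalently solve M c = z where the columns of M are f1, ..., f4.
Row-reducing the augmented matrix [M | z] gives c = (4, -1, -1, -4).
Check: 4f1 - f2 - f3 - 4f4 = <11, -2, -7, -1>.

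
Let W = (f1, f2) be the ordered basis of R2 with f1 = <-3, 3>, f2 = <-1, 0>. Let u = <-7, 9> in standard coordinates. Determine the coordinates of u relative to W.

Write u = c_1 f1 + c_2 f2 and solve for the c_i.
System: -3c_1 - c_2 = -7, 3c_1 + 0c_2 = 9; solving gives c_1 = 3, c_2 = -2.
Check: 3f1 - 2f2 = <-7, 9>.

<3, -2>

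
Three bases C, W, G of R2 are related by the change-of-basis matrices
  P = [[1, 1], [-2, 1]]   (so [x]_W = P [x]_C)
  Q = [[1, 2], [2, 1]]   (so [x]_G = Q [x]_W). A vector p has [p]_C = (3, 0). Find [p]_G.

Apply P to get W-coordinates (3, -6), then Q to get G-coordinates.
The result is [p]_G = (-9, 0).

(-9, 0)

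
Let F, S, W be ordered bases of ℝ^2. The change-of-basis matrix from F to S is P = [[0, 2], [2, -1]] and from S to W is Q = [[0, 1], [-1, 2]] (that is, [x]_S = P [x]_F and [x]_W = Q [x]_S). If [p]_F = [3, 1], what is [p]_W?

Composing the changes, [p]_W = Q P [p]_F.
Q P = [[2, -1], [4, -4]]; applying this to [3, 1] gives [5, 8].

[5, 8]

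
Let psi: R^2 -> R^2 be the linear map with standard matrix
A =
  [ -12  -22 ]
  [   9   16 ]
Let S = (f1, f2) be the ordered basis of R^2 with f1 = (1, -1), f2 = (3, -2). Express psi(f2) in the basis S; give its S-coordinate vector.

(-1, 3)

Column 2 of [psi]_S is the S-coordinate vector of psi(f2).
In standard coordinates psi(f2) = A f2 = (8, -5).
Converting to S: (8, -5) = -f1 + 3f2, so the coordinate vector is (-1, 3).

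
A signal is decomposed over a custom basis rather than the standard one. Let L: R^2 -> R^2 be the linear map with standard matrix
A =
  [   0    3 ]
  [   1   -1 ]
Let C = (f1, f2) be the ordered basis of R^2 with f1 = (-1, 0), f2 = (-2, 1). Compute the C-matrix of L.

[[2, 3], [-1, -3]]

With P the matrix whose columns are f1, f2, [L]_C = P^(-1) A P.
Column by column: L(f1) = A f1 = (0, -1); its C-coordinates (2, -1) give column 1.
Continuing for each basis vector yields [L]_C = [[2, 3], [-1, -3]].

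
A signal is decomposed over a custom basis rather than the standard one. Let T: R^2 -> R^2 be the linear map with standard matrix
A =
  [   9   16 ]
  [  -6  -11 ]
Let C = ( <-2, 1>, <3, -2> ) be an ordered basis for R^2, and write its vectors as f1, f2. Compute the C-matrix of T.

[[1, -2], [0, -3]]

With P the matrix whose columns are f1, f2, [T]_C = P^(-1) A P.
Column by column: T(f1) = A f1 = <-2, 1>; its C-coordinates <1, 0> give column 1.
Continuing for each basis vector yields [T]_C = [[1, -2], [0, -3]].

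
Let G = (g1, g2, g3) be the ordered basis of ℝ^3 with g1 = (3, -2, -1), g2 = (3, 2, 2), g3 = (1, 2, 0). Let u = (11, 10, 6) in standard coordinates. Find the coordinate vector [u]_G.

We seek scalars with c_1 g1 + ... + c_3 g3 = u; equivalently solve M c = u where the columns of M are g1, ..., g3.
Solving this 3x3 system gives c = (0, 3, 2).
Check: 0·g1 + 3g2 + 2g3 = (11, 10, 6).

(0, 3, 2)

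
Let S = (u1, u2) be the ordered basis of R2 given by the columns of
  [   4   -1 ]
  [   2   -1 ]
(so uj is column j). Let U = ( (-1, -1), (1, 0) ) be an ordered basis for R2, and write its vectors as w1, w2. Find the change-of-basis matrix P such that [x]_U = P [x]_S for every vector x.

Take x = uj: its S-coordinates are the j-th standard unit vector, so P e_j — column j of P — equals [uj]_U.
u1 = -2w1 + 2w2, giving column 1 = (-2, 2); repeating for each j gives P = [[-2, 1], [2, 0]].

[[-2, 1], [2, 0]]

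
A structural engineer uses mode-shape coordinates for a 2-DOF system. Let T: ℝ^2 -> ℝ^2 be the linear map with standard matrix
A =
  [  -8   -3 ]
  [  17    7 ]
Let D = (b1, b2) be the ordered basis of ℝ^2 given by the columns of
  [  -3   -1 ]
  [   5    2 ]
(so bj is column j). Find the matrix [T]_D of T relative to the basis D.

[[-2, -1], [-3, 1]]

With P the matrix whose columns are b1, b2, [T]_D = P^(-1) A P.
Column by column: T(b1) = A b1 = <9, -16>; its D-coordinates <-2, -3> give column 1.
Continuing for each basis vector yields [T]_D = [[-2, -1], [-3, 1]].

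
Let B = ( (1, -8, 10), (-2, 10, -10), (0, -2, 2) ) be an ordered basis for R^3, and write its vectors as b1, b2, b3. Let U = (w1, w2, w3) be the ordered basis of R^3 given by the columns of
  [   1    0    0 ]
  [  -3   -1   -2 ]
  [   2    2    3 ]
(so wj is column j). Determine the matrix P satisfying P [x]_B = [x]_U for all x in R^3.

Column j of P is [bj]_U, since P maps B-coordinates to U-coordinates.
Expressing b1 in U: b1 = w1 + w2 + 2w3, so column 1 of P is (1, 1, 2).
Doing the same for each bj gives P = [[1, -2, 0], [1, 0, -2], [2, -2, 2]].

[[1, -2, 0], [1, 0, -2], [2, -2, 2]]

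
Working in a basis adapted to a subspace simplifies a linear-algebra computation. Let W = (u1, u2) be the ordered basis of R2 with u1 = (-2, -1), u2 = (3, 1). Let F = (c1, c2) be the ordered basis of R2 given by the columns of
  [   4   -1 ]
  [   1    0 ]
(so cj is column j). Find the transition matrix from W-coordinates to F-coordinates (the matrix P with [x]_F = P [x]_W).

Let M have columns uj and N have columns cj. Then for every x, N [x]_F = x = M [x]_W, so P = N^(-1) M.
Since det N = 1, N^(-1) has integer entries; multiplying gives P = [[-1, 1], [-2, 1]].

[[-1, 1], [-2, 1]]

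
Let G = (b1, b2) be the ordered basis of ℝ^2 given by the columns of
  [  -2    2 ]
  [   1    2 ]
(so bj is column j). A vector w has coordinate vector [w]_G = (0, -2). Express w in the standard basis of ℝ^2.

(-4, -4)

w = M [w]_G, where M has columns b1, b2.
Carrying out the matrix-vector product, w = (-4, -4).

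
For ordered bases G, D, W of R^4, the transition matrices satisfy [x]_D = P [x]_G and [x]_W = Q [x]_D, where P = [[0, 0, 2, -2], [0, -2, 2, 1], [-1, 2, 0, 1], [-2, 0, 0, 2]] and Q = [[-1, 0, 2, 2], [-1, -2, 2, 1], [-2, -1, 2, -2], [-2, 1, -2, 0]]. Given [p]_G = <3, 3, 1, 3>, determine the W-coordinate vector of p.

First [p]_D = P [p]_G = <-4, -1, 6, 0>.
Then [p]_W = Q [p]_D = <16, 18, 21, -5>.

<16, 18, 21, -5>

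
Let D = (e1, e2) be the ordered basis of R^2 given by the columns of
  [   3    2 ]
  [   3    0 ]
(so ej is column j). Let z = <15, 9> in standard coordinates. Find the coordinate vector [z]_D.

<3, 3>

Write z = c_1 e1 + c_2 e2 and solve for the c_i.
System: 3c_1 + 2c_2 = 15, 3c_1 + 0c_2 = 9; solving gives c_1 = 3, c_2 = 3.
Check: 3e1 + 3e2 = <15, 9>.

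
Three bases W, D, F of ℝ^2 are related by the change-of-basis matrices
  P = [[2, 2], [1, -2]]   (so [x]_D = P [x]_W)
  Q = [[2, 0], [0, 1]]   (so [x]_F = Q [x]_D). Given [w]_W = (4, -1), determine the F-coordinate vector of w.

(12, 6)

Composing the changes, [w]_F = Q P [w]_W.
Q P = [[4, 4], [1, -2]]; applying this to (4, -1) gives (12, 6).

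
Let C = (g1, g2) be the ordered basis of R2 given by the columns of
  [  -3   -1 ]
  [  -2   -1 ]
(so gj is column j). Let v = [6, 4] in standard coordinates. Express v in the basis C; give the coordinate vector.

[-2, 0]

[v]_C is the unique c with M c = v, where M has columns g1, g2.
System: -3c_1 - c_2 = 6, -2c_1 - c_2 = 4; solving gives c_1 = -2, c_2 = 0.
Check: -2g1 + 0·g2 = [6, 4].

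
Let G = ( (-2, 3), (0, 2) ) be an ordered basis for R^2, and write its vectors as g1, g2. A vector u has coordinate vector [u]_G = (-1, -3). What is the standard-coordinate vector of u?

u = M [u]_G, where M has columns g1, g2.
Carrying out the matrix-vector product, u = (2, -9).

(2, -9)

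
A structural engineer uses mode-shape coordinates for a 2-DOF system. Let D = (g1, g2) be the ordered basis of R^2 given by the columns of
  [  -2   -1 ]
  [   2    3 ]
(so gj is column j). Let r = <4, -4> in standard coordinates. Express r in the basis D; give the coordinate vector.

<-2, 0>

[r]_D is the unique c with M c = r, where M has columns g1, g2.
System: -2c_1 - c_2 = 4, 2c_1 + 3c_2 = -4; solving gives c_1 = -2, c_2 = 0.
Check: -2g1 + 0·g2 = <4, -4>.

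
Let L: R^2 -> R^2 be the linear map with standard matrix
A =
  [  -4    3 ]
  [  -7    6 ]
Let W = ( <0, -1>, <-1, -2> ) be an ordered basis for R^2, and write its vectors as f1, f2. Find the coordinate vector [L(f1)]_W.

Compute L(f1) = A f1 = <-3, -6> in standard coordinates.
Then write this in W-coordinates: solve for y in y_1 f1 + y_2 f2 = <-3, -6>.
This gives y = <0, 3>, which is column 1 of [L]_W.

<0, 3>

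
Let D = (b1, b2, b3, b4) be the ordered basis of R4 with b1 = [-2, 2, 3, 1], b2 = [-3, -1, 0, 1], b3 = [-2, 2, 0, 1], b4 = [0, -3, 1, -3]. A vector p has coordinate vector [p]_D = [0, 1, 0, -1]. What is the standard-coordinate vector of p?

The coordinates say p = 0·b1 + b2 + 0·b3 - b4; adding the scaled basis vectors gives [-3, 2, -1, 4].

[-3, 2, -1, 4]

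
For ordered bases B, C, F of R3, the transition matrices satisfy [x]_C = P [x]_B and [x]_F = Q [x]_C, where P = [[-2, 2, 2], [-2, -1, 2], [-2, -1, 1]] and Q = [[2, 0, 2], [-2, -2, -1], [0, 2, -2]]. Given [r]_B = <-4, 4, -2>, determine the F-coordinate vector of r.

Composing the changes, [r]_F = Q P [r]_B.
Q P = [[-8, 2, 6], [10, -1, -9], [0, 0, 2]]; applying this to <-4, 4, -2> gives <28, -26, -4>.

<28, -26, -4>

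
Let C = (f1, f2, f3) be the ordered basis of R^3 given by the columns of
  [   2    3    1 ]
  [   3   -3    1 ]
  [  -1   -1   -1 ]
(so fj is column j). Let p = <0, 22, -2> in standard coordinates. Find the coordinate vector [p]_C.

Write p = c_1 f1 + ... + c_3 f3 and solve for the c_i.
Row-reducing the augmented matrix [M | p] gives c = (4, -3, 1).
Check: 4f1 - 3f2 + f3 = <0, 22, -2>.

<4, -3, 1>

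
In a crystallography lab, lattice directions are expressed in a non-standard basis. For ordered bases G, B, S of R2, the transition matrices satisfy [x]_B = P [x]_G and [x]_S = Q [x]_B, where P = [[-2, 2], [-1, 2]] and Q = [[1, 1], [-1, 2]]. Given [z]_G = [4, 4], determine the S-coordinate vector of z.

[4, 8]

First [z]_B = P [z]_G = [0, 4].
Then [z]_S = Q [z]_B = [4, 8].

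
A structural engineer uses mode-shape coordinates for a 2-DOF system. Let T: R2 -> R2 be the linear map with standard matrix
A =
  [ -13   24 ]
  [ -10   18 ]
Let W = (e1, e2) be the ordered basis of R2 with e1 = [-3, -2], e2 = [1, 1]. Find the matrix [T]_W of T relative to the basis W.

[[3, -3], [0, 2]]

The j-th column of [T]_W is [T(ej)]_W.
T(e1) = A e1 = [-9, -6] = 3e1 + 0·e2, so column 1 is [3, 0].
Repeating for e2 and assembling the columns gives [[3, -3], [0, 2]].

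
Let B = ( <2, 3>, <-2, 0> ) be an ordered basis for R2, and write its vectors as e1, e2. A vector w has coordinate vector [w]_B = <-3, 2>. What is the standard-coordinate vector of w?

By definition w = -3e1 + 2e2.
Summing componentwise gives <-10, -9>.

<-10, -9>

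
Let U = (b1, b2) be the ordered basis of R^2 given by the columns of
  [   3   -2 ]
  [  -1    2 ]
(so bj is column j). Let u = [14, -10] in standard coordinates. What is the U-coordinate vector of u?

[2, -4]

[u]_U is the unique c with M c = u, where M has columns b1, b2.
System: 3c_1 - 2c_2 = 14, -c_1 + 2c_2 = -10; solving gives c_1 = 2, c_2 = -4.
Check: 2b1 - 4b2 = [14, -10].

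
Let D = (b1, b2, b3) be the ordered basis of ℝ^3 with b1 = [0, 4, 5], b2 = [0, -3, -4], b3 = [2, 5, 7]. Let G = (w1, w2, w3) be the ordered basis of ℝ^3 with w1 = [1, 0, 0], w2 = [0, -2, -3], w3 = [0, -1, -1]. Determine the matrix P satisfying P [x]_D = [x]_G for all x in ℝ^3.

Let M have columns bj and N have columns wj. Then for every x, N [x]_G = x = M [x]_D, so P = N^(-1) M.
Since det N = -1, N^(-1) has integer entries; multiplying gives P = [[0, 0, 2], [-1, 1, -2], [-2, 1, -1]].

[[0, 0, 2], [-1, 1, -2], [-2, 1, -1]]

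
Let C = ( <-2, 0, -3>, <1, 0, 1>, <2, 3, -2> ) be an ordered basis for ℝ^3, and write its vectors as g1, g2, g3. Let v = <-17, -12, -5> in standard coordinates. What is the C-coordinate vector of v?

Write v = c_1 g1 + ... + c_3 g3 and solve for the c_i.
Row-reducing the augmented matrix [M | v] gives c = (4, -1, -4).
Check: 4g1 - g2 - 4g3 = <-17, -12, -5>.

<4, -1, -4>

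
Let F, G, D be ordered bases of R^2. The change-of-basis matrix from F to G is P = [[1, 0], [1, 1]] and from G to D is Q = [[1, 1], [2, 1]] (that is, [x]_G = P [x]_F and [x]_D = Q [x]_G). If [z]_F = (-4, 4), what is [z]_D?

First [z]_G = P [z]_F = (-4, 0).
Then [z]_D = Q [z]_G = (-4, -8).

(-4, -8)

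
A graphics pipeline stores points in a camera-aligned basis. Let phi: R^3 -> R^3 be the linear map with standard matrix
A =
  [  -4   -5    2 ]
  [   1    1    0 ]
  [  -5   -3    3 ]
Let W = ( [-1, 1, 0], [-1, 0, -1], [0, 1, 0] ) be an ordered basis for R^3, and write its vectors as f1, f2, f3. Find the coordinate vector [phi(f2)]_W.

[0, -2, -1]

Column 2 of [phi]_W is the W-coordinate vector of phi(f2).
In standard coordinates phi(f2) = A f2 = [2, -1, 2].
Converting to W: [2, -1, 2] = 0·f1 - 2f2 - f3, so the coordinate vector is [0, -2, -1].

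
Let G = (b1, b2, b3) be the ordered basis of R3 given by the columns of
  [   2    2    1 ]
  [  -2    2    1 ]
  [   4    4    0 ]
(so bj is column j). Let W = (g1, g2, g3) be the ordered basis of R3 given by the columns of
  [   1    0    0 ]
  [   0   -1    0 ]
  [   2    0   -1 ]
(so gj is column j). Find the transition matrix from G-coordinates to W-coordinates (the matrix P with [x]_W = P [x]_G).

Let M have columns bj and N have columns gj. Then for every x, N [x]_W = x = M [x]_G, so P = N^(-1) M.
Since det N = 1, N^(-1) has integer entries; multiplying gives P = [[2, 2, 1], [2, -2, -1], [0, 0, 2]].

[[2, 2, 1], [2, -2, -1], [0, 0, 2]]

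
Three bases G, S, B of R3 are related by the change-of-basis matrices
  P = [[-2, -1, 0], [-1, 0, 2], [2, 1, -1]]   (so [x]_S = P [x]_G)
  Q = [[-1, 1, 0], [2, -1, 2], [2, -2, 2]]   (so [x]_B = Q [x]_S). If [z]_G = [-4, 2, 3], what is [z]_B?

[4, -16, -26]

Apply P to get S-coordinates [6, 10, -9], then Q to get B-coordinates.
The result is [z]_B = [4, -16, -26].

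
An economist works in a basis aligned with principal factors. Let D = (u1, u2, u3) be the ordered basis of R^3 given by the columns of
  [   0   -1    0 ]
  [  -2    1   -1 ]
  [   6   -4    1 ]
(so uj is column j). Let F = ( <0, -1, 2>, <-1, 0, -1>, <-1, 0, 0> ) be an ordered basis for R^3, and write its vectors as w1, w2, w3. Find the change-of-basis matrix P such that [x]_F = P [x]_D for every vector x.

[[2, -1, 1], [-2, 2, 1], [2, -1, -1]]

Let M have columns uj and N have columns wj. Then for every x, N [x]_F = x = M [x]_D, so P = N^(-1) M.
Since det N = -1, N^(-1) has integer entries; multiplying gives P = [[2, -1, 1], [-2, 2, 1], [2, -1, -1]].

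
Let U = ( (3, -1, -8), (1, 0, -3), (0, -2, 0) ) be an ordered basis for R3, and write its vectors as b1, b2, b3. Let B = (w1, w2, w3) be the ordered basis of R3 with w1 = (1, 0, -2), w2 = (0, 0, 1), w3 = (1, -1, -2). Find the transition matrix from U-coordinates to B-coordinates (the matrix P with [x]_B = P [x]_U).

Take x = bj: its U-coordinates are the j-th standard unit vector, so P e_j — column j of P — equals [bj]_B.
b1 = 2w1 - 2w2 + w3, giving column 1 = (2, -2, 1); repeating for each j gives P = [[2, 1, -2], [-2, -1, 0], [1, 0, 2]].

[[2, 1, -2], [-2, -1, 0], [1, 0, 2]]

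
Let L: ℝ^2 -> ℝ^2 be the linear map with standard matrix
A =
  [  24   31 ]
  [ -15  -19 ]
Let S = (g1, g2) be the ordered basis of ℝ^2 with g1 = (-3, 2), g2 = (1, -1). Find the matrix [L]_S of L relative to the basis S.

[[3, 3], [-1, 2]]

Let P have columns g1, g2. Then [L]_S = P^(-1) A P.
Here det P = 1, so P^(-1) is integer; computing A P first and then P^(-1)(A P) gives [[3, 3], [-1, 2]].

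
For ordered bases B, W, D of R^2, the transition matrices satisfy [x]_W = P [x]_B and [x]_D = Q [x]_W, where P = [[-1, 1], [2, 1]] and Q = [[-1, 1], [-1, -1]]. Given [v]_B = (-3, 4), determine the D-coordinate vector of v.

Composing the changes, [v]_D = Q P [v]_B.
Q P = [[3, 0], [-1, -2]]; applying this to (-3, 4) gives (-9, -5).

(-9, -5)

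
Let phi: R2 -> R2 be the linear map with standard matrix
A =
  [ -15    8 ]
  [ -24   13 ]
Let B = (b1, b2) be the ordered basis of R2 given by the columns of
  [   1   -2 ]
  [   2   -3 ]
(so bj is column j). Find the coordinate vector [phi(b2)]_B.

(0, -3)

Column 2 of [phi]_B is the B-coordinate vector of phi(b2).
In standard coordinates phi(b2) = A b2 = (6, 9).
Converting to B: (6, 9) = 0·b1 - 3b2, so the coordinate vector is (0, -3).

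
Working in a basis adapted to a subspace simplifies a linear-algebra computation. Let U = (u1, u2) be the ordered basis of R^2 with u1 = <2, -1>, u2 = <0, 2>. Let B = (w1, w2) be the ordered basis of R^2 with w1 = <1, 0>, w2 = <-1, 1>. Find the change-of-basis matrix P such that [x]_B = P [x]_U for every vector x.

Take x = uj: its U-coordinates are the j-th standard unit vector, so P e_j — column j of P — equals [uj]_B.
u1 = w1 - w2, giving column 1 = <1, -1>; repeating for each j gives P = [[1, 2], [-1, 2]].

[[1, 2], [-1, 2]]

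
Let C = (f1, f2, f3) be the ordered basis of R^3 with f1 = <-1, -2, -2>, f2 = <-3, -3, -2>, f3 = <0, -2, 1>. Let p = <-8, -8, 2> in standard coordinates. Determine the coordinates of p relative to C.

[p]_C is the unique c with M c = p, where M has columns f1, ..., f3.
Gaussian elimination on [M | p] yields c = (-4, 4, 2).
Check: -4f1 + 4f2 + 2f3 = <-8, -8, 2>.

<-4, 4, 2>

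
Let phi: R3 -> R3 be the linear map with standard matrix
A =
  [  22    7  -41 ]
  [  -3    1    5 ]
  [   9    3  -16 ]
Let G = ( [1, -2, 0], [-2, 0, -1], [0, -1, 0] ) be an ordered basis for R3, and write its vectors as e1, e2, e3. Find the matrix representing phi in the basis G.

[[2, 1, -1], [-3, 2, 3], [1, -3, 3]]

Let P have columns e1, ..., e3. Then [phi]_G = P^(-1) A P.
Here det P = -1, so P^(-1) is integer; computing A P first and then P^(-1)(A P) gives [[2, 1, -1], [-3, 2, 3], [1, -3, 3]].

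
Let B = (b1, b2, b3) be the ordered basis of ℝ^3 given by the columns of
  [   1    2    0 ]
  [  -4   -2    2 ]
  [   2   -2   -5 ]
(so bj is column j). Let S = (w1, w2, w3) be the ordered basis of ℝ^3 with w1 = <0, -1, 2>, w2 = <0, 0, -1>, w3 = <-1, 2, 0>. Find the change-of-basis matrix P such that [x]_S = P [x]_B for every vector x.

[[2, -2, -2], [2, -2, 1], [-1, -2, 0]]

Column j of P is [bj]_S, since P maps B-coordinates to S-coordinates.
Expressing b1 in S: b1 = 2w1 + 2w2 - w3, so column 1 of P is <2, 2, -1>.
Doing the same for each bj gives P = [[2, -2, -2], [2, -2, 1], [-1, -2, 0]].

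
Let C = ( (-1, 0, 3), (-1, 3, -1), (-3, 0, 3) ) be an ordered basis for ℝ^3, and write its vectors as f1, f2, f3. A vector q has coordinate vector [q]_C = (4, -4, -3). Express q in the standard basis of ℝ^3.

(9, -12, 7)

The coordinates say q = 4f1 - 4f2 - 3f3; adding the scaled basis vectors gives (9, -12, 7).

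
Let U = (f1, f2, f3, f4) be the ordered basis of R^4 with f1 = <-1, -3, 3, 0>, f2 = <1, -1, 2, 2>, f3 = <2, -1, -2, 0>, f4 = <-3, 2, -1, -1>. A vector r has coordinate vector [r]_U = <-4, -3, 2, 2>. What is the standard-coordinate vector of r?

By definition r = -4f1 - 3f2 + 2f3 + 2f4.
Summing componentwise gives <-1, 17, -24, -8>.

<-1, 17, -24, -8>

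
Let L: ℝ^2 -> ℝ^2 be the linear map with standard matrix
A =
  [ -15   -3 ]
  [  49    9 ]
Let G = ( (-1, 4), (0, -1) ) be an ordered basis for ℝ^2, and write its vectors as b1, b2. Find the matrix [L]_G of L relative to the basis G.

With P the matrix whose columns are b1, b2, [L]_G = P^(-1) A P.
Column by column: L(b1) = A b1 = (3, -13); its G-coordinates (-3, 1) give column 1.
Continuing for each basis vector yields [L]_G = [[-3, -3], [1, -3]].

[[-3, -3], [1, -3]]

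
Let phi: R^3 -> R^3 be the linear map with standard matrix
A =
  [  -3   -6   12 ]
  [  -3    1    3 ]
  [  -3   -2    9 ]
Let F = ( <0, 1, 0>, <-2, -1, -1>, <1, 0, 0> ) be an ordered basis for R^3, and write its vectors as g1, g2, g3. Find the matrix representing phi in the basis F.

The j-th column of [phi]_F is [phi(gj)]_F.
phi(g1) = A g1 = <-6, 1, -2> = 3g1 + 2g2 - 2g3, so column 1 is <3, 2, -2>.
Repeating for g2, g3 and assembling the columns gives [[3, 3, 0], [2, 1, 3], [-2, 2, 3]].

[[3, 3, 0], [2, 1, 3], [-2, 2, 3]]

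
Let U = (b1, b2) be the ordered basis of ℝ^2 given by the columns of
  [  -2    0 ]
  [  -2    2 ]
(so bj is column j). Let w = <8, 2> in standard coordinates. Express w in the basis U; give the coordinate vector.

<-4, -3>

[w]_U is the unique c with M c = w, where M has columns b1, b2.
System: -2c_1 + 0c_2 = 8, -2c_1 + 2c_2 = 2; solving gives c_1 = -4, c_2 = -3.
Check: -4b1 - 3b2 = <8, 2>.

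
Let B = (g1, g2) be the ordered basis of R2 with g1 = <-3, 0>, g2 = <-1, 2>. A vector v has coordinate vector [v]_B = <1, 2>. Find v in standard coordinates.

<-5, 4>

The coordinates say v = g1 + 2g2; adding the scaled basis vectors gives <-5, 4>.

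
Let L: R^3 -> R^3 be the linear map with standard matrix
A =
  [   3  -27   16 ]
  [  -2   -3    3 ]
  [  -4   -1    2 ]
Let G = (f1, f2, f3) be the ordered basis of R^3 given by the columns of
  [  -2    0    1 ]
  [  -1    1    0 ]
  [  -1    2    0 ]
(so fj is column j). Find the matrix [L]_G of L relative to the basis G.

[[-1, -3, 0], [3, 0, -2], [3, -1, 3]]

The j-th column of [L]_G is [L(fj)]_G.
L(f1) = A f1 = (5, 4, 7) = -f1 + 3f2 + 3f3, so column 1 is (-1, 3, 3).
Repeating for f2, f3 and assembling the columns gives [[-1, -3, 0], [3, 0, -2], [3, -1, 3]].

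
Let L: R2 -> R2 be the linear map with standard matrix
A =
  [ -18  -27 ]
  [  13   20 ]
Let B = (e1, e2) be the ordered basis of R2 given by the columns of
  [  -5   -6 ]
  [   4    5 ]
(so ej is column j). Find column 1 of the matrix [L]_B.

Column 1 of [L]_B is the B-coordinate vector of L(e1).
In standard coordinates L(e1) = A e1 = <-18, 15>.
Converting to B: <-18, 15> = 0·e1 + 3e2, so the coordinate vector is <0, 3>.

<0, 3>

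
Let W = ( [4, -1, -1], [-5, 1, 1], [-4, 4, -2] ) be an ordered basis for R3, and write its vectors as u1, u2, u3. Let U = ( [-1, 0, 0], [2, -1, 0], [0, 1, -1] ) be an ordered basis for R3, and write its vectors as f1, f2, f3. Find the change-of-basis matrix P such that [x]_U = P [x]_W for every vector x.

Take x = uj: its W-coordinates are the j-th standard unit vector, so P e_j — column j of P — equals [uj]_U.
u1 = 0·f1 + 2f2 + f3, giving column 1 = [0, 2, 1]; repeating for each j gives P = [[0, 1, 0], [2, -2, -2], [1, -1, 2]].

[[0, 1, 0], [2, -2, -2], [1, -1, 2]]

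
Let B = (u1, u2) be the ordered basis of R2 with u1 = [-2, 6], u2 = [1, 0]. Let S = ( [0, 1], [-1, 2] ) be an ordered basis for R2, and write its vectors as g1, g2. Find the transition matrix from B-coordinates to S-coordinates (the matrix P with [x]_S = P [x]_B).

Let M have columns uj and N have columns gj. Then for every x, N [x]_S = x = M [x]_B, so P = N^(-1) M.
Since det N = 1, N^(-1) has integer entries; multiplying gives P = [[2, 2], [2, -1]].

[[2, 2], [2, -1]]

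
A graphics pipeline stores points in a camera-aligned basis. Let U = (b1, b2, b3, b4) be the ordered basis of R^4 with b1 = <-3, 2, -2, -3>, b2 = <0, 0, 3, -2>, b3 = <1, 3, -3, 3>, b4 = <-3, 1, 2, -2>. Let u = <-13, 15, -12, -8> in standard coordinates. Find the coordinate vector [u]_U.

[u]_U is the unique c with M c = u, where M has columns b1, ..., b4.
Solving this 4x4 system gives c = (4, 0, 2, 1).
Check: 4b1 + 0·b2 + 2b3 + b4 = <-13, 15, -12, -8>.

<4, 0, 2, 1>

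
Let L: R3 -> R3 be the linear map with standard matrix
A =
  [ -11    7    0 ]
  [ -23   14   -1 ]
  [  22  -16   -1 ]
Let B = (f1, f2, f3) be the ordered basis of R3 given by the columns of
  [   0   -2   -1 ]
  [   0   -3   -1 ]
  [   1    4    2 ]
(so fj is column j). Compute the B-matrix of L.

The j-th column of [L]_B is [L(fj)]_B.
L(f1) = A f1 = (0, -1, -1) = -f1 + f2 - 2f3, so column 1 is (-1, 1, -2).
Repeating for f2, f3 and assembling the columns gives [[-1, 2, 0], [1, 1, -3], [-2, -3, 2]].

[[-1, 2, 0], [1, 1, -3], [-2, -3, 2]]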